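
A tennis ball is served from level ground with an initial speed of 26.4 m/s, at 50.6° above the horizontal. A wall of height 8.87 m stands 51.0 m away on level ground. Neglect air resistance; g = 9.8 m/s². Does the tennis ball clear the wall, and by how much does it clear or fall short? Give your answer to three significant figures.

Yes — it clears the wall by 7.83 m.

v_x = 26.4 cos 50.6° = 16.76 m/s; v_y0 = 26.4 sin 50.6° = 20.40 m/s.
Time to reach the wall: t = 51.0 / 16.76 = 3.043 s.
Height at that point: y = 20.40×3.043 − 4.900×3.043² = 16.70 m.
That is 16.70 − 8.87 = 7.83 m above the top of the wall, so the tennis ball clears it.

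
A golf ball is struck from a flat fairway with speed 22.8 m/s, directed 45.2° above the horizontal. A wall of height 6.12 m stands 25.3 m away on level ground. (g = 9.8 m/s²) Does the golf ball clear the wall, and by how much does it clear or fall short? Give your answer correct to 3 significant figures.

Yes — it clears the wall by 7.21 m.

v_x = 22.8 cos 45.2° = 16.07 m/s; v_y0 = 22.8 sin 45.2° = 16.18 m/s.
Time to reach the wall: t = 25.3 / 16.07 = 1.574 s.
Height at that point: y = 16.18×1.574 − 4.900×1.574² = 13.33 m.
That is 13.33 − 6.12 = 7.21 m above the top of the wall, so the golf ball clears it.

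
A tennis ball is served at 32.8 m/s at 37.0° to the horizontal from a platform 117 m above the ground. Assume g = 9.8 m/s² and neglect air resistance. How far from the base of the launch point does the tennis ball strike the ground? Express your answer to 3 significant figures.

Components: v_x = 32.8 cos 37.0° = 26.20 m/s, v_y = 32.8 sin 37.0° = 19.74 m/s.
Vertical: 0 = 117 + 19.74 t − ½(9.8) t² ⇒ 4.900 t² − 19.74 t − 117 = 0.
t = [19.74 + √(389.7 + 2293)] / 9.800 = 7.299 s.
Horizontal: R = v_x · t = 26.20 × 7.299 = 191 m.

191 m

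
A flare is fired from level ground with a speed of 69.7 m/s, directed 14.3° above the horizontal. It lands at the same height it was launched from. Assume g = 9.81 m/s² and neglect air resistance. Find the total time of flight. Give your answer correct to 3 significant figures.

3.51 s

Vertical component: v_y = 69.7 sin 14.3° = 17.22 m/s.
For a projectile landing at launch height, time of flight is t = 2 v_y / g = 2 × 17.22 / 9.81 = 3.51 s.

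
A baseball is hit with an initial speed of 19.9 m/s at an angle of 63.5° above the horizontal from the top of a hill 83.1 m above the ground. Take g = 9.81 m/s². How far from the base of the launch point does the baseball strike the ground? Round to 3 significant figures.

Components: v_x = 19.9 cos 63.5° = 8.879 m/s, v_y = 19.9 sin 63.5° = 17.81 m/s.
Vertical: 0 = 83.1 + 17.81 t − ½(9.81) t² ⇒ 4.905 t² − 17.81 t − 83.1 = 0.
t = [17.81 + √(317.2 + 1630)] / 9.810 = 6.314 s.
Horizontal: R = v_x · t = 8.879 × 6.314 = 56.1 m.

56.1 m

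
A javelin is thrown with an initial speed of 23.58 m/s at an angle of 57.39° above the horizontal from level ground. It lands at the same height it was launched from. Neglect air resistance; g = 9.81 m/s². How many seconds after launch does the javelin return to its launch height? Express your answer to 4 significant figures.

Vertical component: v_y = 23.58 sin 57.39° = 19.863 m/s.
For a projectile landing at launch height, time of flight is t = 2 v_y / g = 2 × 19.863 / 9.81 = 4.050 s.

4.050 s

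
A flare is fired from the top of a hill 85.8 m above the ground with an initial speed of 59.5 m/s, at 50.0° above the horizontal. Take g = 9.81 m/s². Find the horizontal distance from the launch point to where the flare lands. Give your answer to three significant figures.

Components: v_x = 59.5 cos 50.0° = 38.25 m/s, v_y = 59.5 sin 50.0° = 45.58 m/s.
Vertical: 0 = 85.8 + 45.58 t − ½(9.81) t² ⇒ 4.905 t² − 45.58 t − 85.8 = 0.
t = [45.58 + √(2078 + 1683)] / 9.810 = 10.90 s.
Horizontal: R = v_x · t = 38.25 × 10.90 = 417 m.

417 m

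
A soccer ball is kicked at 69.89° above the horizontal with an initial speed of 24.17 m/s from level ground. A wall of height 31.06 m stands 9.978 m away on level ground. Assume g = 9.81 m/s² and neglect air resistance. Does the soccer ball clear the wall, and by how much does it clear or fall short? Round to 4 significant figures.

No — it falls 10.88 m short of clearing the wall.

v_x = 24.17 cos 69.89° = 8.3102 m/s; v_y0 = 24.17 sin 69.89° = 22.696 m/s.
Time to reach the wall: t = 9.978 / 8.3102 = 1.2007 s.
Height at that point: y = 22.696×1.2007 − 4.905×1.2007² = 20.180 m.
That is 31.06 − 20.180 = 10.88 m below the top of the wall, so the soccer ball does not clear it.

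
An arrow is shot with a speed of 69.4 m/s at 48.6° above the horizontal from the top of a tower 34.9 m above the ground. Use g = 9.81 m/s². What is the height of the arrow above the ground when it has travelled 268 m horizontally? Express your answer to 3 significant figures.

v_x = 69.4 cos 48.6° = 45.90 m/s, v_y0 = 69.4 sin 48.6° = 52.06 m/s.
Time to reach x = 268 m: t = x / v_x = 268 / 45.90 = 5.839 s.
y = 34.9 + v_y0 t − ½ g t² = 34.9 + 52.06×5.839 − 4.905×5.839² = 172 m.

172 m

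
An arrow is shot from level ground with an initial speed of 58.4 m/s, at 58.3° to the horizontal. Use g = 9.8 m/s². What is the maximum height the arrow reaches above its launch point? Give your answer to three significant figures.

Vertical component of launch velocity: v_y = 58.4 sin 58.3° = 49.69 m/s.
At the highest point the vertical velocity is zero, so v_y² = 2 g h_max.
h_max = (49.69)² / (2 × 9.8) = 2469 / 19.60 = 126 m.

126 m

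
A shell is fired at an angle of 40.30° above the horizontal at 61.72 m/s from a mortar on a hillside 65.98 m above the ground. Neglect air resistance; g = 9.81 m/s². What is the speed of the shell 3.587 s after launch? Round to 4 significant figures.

47.31 m/s

v_x = 61.72 cos 40.30° = 47.072 m/s (constant).
v_y(t) = 61.72 sin 40.30° − g t = 39.920 − 9.81 × 3.587 = 4.7315 m/s.
Speed = √(v_x² + v_y²) = √(2215.8 + 22.387) = 47.31 m/s.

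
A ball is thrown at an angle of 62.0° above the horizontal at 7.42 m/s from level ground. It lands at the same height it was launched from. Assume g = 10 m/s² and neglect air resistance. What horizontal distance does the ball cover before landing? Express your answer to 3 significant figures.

Components: v_x = 7.42 cos 62.0° = 3.483 m/s, v_y = 7.42 sin 62.0° = 6.551 m/s.
Time of flight (same landing height): t = 2 v_y / g = 2 × 6.551 / 10 = 1.310 s.
Range: R = v_x · t = 3.483 × 1.310 = 4.56 m.

4.56 m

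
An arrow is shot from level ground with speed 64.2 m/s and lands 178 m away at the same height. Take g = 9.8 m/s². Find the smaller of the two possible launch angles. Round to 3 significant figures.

12.5°

Level-ground range: R = v₀² sin(2θ)/g ⇒ sin 2θ = R g / v₀² = 178×9.8/64.2² = 0.4232.
2θ = arcsin(0.4232) = 25.04° or 180° − 25.04° = 154.96°.
So θ = 12.5° or θ = 77.5°.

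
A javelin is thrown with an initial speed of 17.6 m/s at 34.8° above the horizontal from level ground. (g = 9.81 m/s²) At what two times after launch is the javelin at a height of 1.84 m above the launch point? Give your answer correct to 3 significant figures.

0.203 s and 1.84 s

v_y0 = 17.6 sin 34.8° = 10.04 m/s.
Set y = v_y0 t − ½ g t² = 1.84: 4.905 t² − 10.04 t + 1.84 = 0.
t = [10.04 ± √(100.8 − 36.10)] / 9.81 = (10.04 ± 8.044) / 9.81, giving t = 0.203 s or t = 1.84 s.
So the javelin is at 1.84 m at t = 0.203 s (rising) and t = 1.84 s (falling).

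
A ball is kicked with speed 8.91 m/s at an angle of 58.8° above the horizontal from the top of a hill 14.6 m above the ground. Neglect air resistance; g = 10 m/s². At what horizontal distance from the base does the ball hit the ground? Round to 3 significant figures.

Components: v_x = 8.91 cos 58.8° = 4.616 m/s, v_y = 8.91 sin 58.8° = 7.621 m/s.
Vertical: 0 = 14.6 + 7.621 t − ½(10) t² ⇒ 5.000 t² − 7.621 t − 14.6 = 0.
t = [7.621 + √(58.08 + 292.0)] / 10.00 = 2.633 s.
Horizontal: R = v_x · t = 4.616 × 2.633 = 12.2 m.

12.2 m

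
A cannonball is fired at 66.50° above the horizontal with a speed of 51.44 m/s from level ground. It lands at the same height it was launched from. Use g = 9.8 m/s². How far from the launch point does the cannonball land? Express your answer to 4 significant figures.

For level ground, R = v₀² sin(2θ) / g.
sin(2 × 66.50°) = sin 133.00° = 0.7314.
R = (51.44)² × 0.7314 / 9.8 = 197.5 m.

197.5 m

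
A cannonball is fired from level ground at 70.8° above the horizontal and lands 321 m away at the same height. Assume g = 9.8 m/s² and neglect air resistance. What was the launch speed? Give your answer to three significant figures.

On level ground, R = v₀² sin(2θ) / g, so v₀ = √(R g / sin 2θ).
sin(2 × 70.8°) = 0.6211.
v₀ = √(321 × 9.8 / 0.6211) = √5065 = 71.2 m/s.

71.2 m/s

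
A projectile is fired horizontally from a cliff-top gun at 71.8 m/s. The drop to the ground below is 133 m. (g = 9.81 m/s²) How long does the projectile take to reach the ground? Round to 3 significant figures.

5.21 s

The horizontal speed doesn't affect the fall. With v_y0 = 0, h = ½ g t².
t = √(2 × 133 / 9.81) = √27.12 = 5.21 s.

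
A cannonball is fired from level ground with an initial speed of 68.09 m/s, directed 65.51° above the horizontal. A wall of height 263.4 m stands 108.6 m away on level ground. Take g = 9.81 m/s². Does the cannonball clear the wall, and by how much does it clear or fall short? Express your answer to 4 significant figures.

No — it falls 97.60 m short of clearing the wall.

v_x = 68.09 cos 65.51° = 28.226 m/s; v_y0 = 68.09 sin 65.51° = 61.964 m/s.
Time to reach the wall: t = 108.6 / 28.226 = 3.8475 s.
Height at that point: y = 61.964×3.8475 − 4.905×3.8475² = 165.80 m.
That is 263.4 − 165.80 = 97.60 m below the top of the wall, so the cannonball does not clear it.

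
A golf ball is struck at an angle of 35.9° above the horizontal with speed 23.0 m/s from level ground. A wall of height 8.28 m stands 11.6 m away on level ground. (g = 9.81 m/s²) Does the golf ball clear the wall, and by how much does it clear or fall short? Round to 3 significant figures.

v_x = 23.0 cos 35.9° = 18.63 m/s; v_y0 = 23.0 sin 35.9° = 13.49 m/s.
Time to reach the wall: t = 11.6 / 18.63 = 0.6227 s.
Height at that point: y = 13.49×0.6227 − 4.905×0.6227² = 6.498 m.
That is 8.28 − 6.498 = 1.78 m below the top of the wall, so the golf ball does not clear it.

No — it falls 1.78 m short of clearing the wall.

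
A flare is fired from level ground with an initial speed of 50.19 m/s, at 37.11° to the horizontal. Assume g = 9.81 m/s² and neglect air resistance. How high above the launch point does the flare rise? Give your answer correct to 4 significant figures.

46.74 m

Vertical component of launch velocity: v_y = 50.19 sin 37.11° = 30.282 m/s.
At the highest point the vertical velocity is zero, so v_y² = 2 g h_max.
h_max = (30.282)² / (2 × 9.81) = 917.00 / 19.62 = 46.74 m.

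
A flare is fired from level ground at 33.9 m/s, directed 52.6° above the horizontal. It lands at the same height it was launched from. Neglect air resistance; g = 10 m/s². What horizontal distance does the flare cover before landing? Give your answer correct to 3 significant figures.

Components: v_x = 33.9 cos 52.6° = 20.59 m/s, v_y = 33.9 sin 52.6° = 26.93 m/s.
Time of flight (same landing height): t = 2 v_y / g = 2 × 26.93 / 10 = 5.386 s.
Range: R = v_x · t = 20.59 × 5.386 = 111 m.

111 m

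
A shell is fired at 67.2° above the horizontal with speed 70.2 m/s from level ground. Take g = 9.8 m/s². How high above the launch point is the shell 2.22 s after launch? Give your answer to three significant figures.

v_y0 = 70.2 sin 67.2° = 64.71 m/s.
y(t) = v_y0 t − ½ g t² = 64.71×2.22 − 4.900×2.22² = 120 m.

120 m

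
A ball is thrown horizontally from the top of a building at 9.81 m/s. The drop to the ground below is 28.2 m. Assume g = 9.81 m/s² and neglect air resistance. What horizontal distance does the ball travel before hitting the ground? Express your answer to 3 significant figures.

23.5 m

Initial vertical velocity is zero, so the fall time comes from h = ½ g t²: t = √(2 × 28.2 / 9.81) = 2.398 s.
Horizontal motion is uniform at 9.81 m/s, so x = 9.81 × 2.398 = 23.5 m.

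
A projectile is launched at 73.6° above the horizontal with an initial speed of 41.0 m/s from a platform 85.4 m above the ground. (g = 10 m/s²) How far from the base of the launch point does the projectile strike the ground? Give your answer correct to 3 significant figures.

Components: v_x = 41.0 cos 73.6° = 11.58 m/s, v_y = 41.0 sin 73.6° = 39.33 m/s.
Vertical: 0 = 85.4 + 39.33 t − ½(10) t² ⇒ 5.000 t² − 39.33 t − 85.4 = 0.
t = [39.33 + √(1547 + 1708)] / 10.00 = 9.638 s.
Horizontal: R = v_x · t = 11.58 × 9.638 = 112 m.

112 m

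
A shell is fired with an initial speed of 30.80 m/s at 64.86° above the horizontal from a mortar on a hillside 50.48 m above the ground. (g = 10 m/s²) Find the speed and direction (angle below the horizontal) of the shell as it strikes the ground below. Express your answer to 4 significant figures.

v_x = 30.80 cos 64.86° = 13.085 m/s (constant).
|v_y| at impact = √((27.882)² + 2×10×50.48) = 42.273 m/s.
Speed = √(13.085² + 42.273²) = 44.25 m/s; angle = arctan(42.273/13.085) = 72.80° below horizontal.

44.25 m/s at 72.80° below the horizontal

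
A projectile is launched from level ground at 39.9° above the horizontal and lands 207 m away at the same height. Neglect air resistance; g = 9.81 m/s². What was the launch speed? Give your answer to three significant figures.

45.4 m/s

On level ground, R = v₀² sin(2θ) / g, so v₀ = √(R g / sin 2θ).
sin(2 × 39.9°) = 0.9842.
v₀ = √(207 × 9.81 / 0.9842) = √2063 = 45.4 m/s.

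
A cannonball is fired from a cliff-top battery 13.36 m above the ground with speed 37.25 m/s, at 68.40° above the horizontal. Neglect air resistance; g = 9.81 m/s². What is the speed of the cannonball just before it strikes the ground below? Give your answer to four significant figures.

v_x = 37.25 cos 68.40° = 13.713 m/s is unchanged throughout.
For the vertical component, v_y² = v_y0² + 2 g h = (34.634)² + 2×9.81×13.36 = 1461.6, so |v_y| = 38.231 m/s.
Impact speed = √(v_x² + v_y²) = √(188.05 + 1461.6) = 40.62 m/s.

40.62 m/s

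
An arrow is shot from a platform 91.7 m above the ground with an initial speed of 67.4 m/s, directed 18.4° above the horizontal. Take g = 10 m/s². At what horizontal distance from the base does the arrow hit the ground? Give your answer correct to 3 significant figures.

Components: v_x = 67.4 cos 18.4° = 63.95 m/s, v_y = 67.4 sin 18.4° = 21.27 m/s.
Vertical: 0 = 91.7 + 21.27 t − ½(10) t² ⇒ 5.000 t² − 21.27 t − 91.7 = 0.
t = [21.27 + √(452.4 + 1834)] / 10.00 = 6.909 s.
Horizontal: R = v_x · t = 63.95 × 6.909 = 442 m.

442 m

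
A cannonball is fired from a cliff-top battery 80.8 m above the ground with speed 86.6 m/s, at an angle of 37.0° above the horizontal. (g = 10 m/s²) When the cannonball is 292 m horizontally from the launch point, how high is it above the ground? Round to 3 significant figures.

v_x = 86.6 cos 37.0° = 69.16 m/s, v_y0 = 86.6 sin 37.0° = 52.12 m/s.
Time to reach x = 292 m: t = x / v_x = 292 / 69.16 = 4.222 s.
y = 80.8 + v_y0 t − ½ g t² = 80.8 + 52.12×4.222 − 5.000×4.222² = 212 m.

212 m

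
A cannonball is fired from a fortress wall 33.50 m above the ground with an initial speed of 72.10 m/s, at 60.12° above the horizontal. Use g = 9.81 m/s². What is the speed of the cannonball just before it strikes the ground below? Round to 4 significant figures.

v_x = 72.10 cos 60.12° = 35.919 m/s is unchanged throughout.
For the vertical component, v_y² = v_y0² + 2 g h = (62.516)² + 2×9.81×33.50 = 4565.5, so |v_y| = 67.568 m/s.
Impact speed = √(v_x² + v_y²) = √(1290.2 + 4565.5) = 76.52 m/s.

76.52 m/s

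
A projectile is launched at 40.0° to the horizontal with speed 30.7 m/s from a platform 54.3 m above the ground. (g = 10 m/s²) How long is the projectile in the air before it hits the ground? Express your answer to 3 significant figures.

Vertical component: v_y = 30.7 sin 40.0° = 19.73 m/s.
Taking up as positive with launch at y = 54.3 m, landing at y = 0: 0 = 54.3 + 19.73 t − ½(10) t².
Solving 5.000 t² − 19.73 t − 54.3 = 0 gives t = [19.73 + √(19.73² + 4·5.000·54.3)] / 10.00 = 5.81 s.

5.81 s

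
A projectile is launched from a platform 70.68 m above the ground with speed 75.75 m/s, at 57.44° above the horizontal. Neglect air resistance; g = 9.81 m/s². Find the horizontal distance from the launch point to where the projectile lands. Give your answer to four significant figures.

572.5 m

Components: v_x = 75.75 cos 57.44° = 40.767 m/s, v_y = 75.75 sin 57.44° = 63.844 m/s.
Vertical: 0 = 70.68 + 63.844 t − ½(9.81) t² ⇒ 4.905 t² − 63.844 t − 70.68 = 0.
t = [63.844 + √(4076.1 + 1386.7)] / 9.810 = 14.042 s.
Horizontal: R = v_x · t = 40.767 × 14.042 = 572.5 m.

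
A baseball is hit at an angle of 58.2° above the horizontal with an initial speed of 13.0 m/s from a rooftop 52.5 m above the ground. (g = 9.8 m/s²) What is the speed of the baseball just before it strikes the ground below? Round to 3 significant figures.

34.6 m/s

v_x = 13.0 cos 58.2° = 6.850 m/s is unchanged throughout.
For the vertical component, v_y² = v_y0² + 2 g h = (11.05)² + 2×9.8×52.5 = 1151, so |v_y| = 33.93 m/s.
Impact speed = √(v_x² + v_y²) = √(46.92 + 1151) = 34.6 m/s.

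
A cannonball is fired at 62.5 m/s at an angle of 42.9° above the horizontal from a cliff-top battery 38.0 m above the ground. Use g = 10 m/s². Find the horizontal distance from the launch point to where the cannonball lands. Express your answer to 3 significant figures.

427 m

Components: v_x = 62.5 cos 42.9° = 45.78 m/s, v_y = 62.5 sin 42.9° = 42.55 m/s.
Vertical: 0 = 38.0 + 42.55 t − ½(10) t² ⇒ 5.000 t² − 42.55 t − 38.0 = 0.
t = [42.55 + √(1811 + 760.0)] / 10.00 = 9.326 s.
Horizontal: R = v_x · t = 45.78 × 9.326 = 427 m.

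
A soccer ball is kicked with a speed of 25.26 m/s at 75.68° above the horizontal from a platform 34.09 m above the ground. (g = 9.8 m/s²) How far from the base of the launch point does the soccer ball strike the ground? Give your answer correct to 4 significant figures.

Components: v_x = 25.26 cos 75.68° = 6.2477 m/s, v_y = 25.26 sin 75.68° = 24.475 m/s.
Vertical: 0 = 34.09 + 24.475 t − ½(9.8) t² ⇒ 4.900 t² − 24.475 t − 34.09 = 0.
t = [24.475 + √(599.03 + 668.16)] / 9.800 = 6.1299 s.
Horizontal: R = v_x · t = 6.2477 × 6.1299 = 38.30 m.

38.30 m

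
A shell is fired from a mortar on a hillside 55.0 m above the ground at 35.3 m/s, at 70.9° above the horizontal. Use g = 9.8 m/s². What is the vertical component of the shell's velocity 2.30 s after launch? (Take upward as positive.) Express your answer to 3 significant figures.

Initial vertical component: v_y0 = 35.3 sin 70.9° = 33.36 m/s.
v_y(t) = v_y0 − g t = 33.36 − 9.8 × 2.30 = 10.8 m/s.

10.8 m/s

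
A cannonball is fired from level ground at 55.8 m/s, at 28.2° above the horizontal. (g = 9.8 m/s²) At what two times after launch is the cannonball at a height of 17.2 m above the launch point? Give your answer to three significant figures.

0.759 s and 4.62 s

v_y0 = 55.8 sin 28.2° = 26.37 m/s.
Set y = v_y0 t − ½ g t² = 17.2: 4.900 t² − 26.37 t + 17.2 = 0.
t = [26.37 ± √(695.4 − 337.1)] / 9.8 = (26.37 ± 18.93) / 9.8, giving t = 0.759 s or t = 4.62 s.
So the cannonball is at 17.2 m at t = 0.759 s (rising) and t = 4.62 s (falling).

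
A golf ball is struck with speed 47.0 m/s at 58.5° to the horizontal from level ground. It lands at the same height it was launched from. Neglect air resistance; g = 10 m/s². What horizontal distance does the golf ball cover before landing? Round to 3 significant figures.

Components: v_x = 47.0 cos 58.5° = 24.56 m/s, v_y = 47.0 sin 58.5° = 40.07 m/s.
Time of flight (same landing height): t = 2 v_y / g = 2 × 40.07 / 10 = 8.014 s.
Range: R = v_x · t = 24.56 × 8.014 = 197 m.

197 m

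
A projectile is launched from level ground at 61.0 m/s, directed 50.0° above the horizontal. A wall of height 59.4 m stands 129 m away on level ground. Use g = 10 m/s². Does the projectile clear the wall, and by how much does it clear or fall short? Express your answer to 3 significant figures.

Yes — it clears the wall by 40.2 m.

v_x = 61.0 cos 50.0° = 39.21 m/s; v_y0 = 61.0 sin 50.0° = 46.73 m/s.
Time to reach the wall: t = 129 / 39.21 = 3.290 s.
Height at that point: y = 46.73×3.290 − 5.000×3.290² = 99.62 m.
That is 99.62 − 59.4 = 40.2 m above the top of the wall, so the projectile clears it.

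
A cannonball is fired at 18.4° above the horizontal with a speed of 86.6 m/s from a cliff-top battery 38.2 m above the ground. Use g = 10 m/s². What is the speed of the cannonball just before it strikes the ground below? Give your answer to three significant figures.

90.9 m/s

v_x = 86.6 cos 18.4° = 82.17 m/s is unchanged throughout.
For the vertical component, v_y² = v_y0² + 2 g h = (27.34)² + 2×10×38.2 = 1511, so |v_y| = 38.87 m/s.
Impact speed = √(v_x² + v_y²) = √(6752 + 1511) = 90.9 m/s.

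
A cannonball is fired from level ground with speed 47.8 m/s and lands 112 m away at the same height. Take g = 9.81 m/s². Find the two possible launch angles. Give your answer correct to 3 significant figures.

Level-ground range: R = v₀² sin(2θ)/g ⇒ sin 2θ = R g / v₀² = 112×9.81/47.8² = 0.4809.
2θ = arcsin(0.4809) = 28.74° or 180° − 28.74° = 151.26°.
So θ = 14.4° or θ = 75.6°.

14.4° and 75.6°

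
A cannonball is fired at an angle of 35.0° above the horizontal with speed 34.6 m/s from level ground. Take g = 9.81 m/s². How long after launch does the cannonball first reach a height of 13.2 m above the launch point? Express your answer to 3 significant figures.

0.839 s

v_y0 = 34.6 sin 35.0° = 19.85 m/s.
Set y = v_y0 t − ½ g t² = 13.2: 4.905 t² − 19.85 t + 13.2 = 0.
t = [19.85 ± √(394.0 − 259.0)] / 9.81 = (19.85 ± 11.62) / 9.81, giving t = 0.839 s or t = 3.21 s.
The cannonball is on the way up at the first time, so t = 0.839 s.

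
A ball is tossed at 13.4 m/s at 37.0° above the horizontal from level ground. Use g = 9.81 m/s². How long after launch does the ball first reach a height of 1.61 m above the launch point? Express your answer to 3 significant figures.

v_y0 = 13.4 sin 37.0° = 8.064 m/s.
Set y = v_y0 t − ½ g t² = 1.61: 4.905 t² − 8.064 t + 1.61 = 0.
t = [8.064 ± √(65.03 − 31.59)] / 9.81 = (8.064 ± 5.783) / 9.81, giving t = 0.233 s or t = 1.41 s.
The ball is on the way up at the first time, so t = 0.233 s.

0.233 s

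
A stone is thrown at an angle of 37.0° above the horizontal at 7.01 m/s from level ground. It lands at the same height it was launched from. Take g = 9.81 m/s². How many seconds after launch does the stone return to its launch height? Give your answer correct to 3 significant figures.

Vertical component: v_y = 7.01 sin 37.0° = 4.219 m/s.
For a projectile landing at launch height, time of flight is t = 2 v_y / g = 2 × 4.219 / 9.81 = 0.860 s.

0.860 s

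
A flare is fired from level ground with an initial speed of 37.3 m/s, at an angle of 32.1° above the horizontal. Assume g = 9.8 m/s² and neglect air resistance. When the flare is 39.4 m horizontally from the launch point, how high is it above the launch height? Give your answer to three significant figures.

17.1 m

v_x = 37.3 cos 32.1° = 31.60 m/s, v_y0 = 37.3 sin 32.1° = 19.82 m/s.
Time to reach x = 39.4 m: t = x / v_x = 39.4 / 31.60 = 1.247 s.
y = v_y0 t − ½ g t² = 19.82×1.247 − 4.900×1.247² = 17.1 m.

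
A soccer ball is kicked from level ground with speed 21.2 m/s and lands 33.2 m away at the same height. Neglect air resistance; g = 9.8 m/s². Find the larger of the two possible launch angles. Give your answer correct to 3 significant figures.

66.8°

Level-ground range: R = v₀² sin(2θ)/g ⇒ sin 2θ = R g / v₀² = 33.2×9.8/21.2² = 0.7239.
2θ = arcsin(0.7239) = 46.38° or 180° − 46.38° = 133.62°.
So θ = 23.2° or θ = 66.8°.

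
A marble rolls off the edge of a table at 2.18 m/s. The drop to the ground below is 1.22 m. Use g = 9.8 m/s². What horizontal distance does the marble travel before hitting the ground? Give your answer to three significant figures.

Initial vertical velocity is zero, so the fall time comes from h = ½ g t²: t = √(2 × 1.22 / 9.8) = 0.4990 s.
Horizontal motion is uniform at 2.18 m/s, so x = 2.18 × 0.4990 = 1.09 m.

1.09 m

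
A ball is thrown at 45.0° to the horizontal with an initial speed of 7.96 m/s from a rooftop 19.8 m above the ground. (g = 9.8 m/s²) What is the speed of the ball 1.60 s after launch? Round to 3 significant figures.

v_x = 7.96 cos 45.0° = 5.629 m/s (constant).
v_y(t) = 7.96 sin 45.0° − g t = 5.629 − 9.8 × 1.60 = -10.05 m/s.
Speed = √(v_x² + v_y²) = √(31.69 + 101.0) = 11.5 m/s.

11.5 m/s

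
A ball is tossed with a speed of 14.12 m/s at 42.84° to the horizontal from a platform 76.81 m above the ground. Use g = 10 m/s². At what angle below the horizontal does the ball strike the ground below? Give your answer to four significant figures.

75.61°

v_x = 14.12 cos 42.84° = 10.354 m/s.
At impact |v_y| = √(v_y0² + 2 g h) = √(9.6009² + 2×10×76.81) = 40.353 m/s.
Angle below horizontal = arctan(|v_y| / v_x) = arctan(40.353 / 10.354) = 75.61°.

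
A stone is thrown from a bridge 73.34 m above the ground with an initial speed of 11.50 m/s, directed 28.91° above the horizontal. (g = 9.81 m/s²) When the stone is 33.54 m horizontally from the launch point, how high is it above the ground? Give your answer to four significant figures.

v_x = 11.50 cos 28.91° = 10.067 m/s, v_y0 = 11.50 sin 28.91° = 5.5595 m/s.
Time to reach x = 33.54 m: t = x / v_x = 33.54 / 10.067 = 3.3317 s.
y = 73.34 + v_y0 t − ½ g t² = 73.34 + 5.5595×3.3317 − 4.905×3.3317² = 37.42 m.

37.42 m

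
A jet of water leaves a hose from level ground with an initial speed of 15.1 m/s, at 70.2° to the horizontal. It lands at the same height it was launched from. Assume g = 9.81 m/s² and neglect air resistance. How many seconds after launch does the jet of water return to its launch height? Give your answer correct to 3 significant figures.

2.90 s

Vertical component: v_y = 15.1 sin 70.2° = 14.21 m/s.
For a projectile landing at launch height, time of flight is t = 2 v_y / g = 2 × 14.21 / 9.81 = 2.90 s.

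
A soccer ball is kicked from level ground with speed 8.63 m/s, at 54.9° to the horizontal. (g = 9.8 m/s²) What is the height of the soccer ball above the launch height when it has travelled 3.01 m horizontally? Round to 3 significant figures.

2.48 m

v_x = 8.63 cos 54.9° = 4.962 m/s, v_y0 = 8.63 sin 54.9° = 7.061 m/s.
Time to reach x = 3.01 m: t = x / v_x = 3.01 / 4.962 = 0.6066 s.
y = v_y0 t − ½ g t² = 7.061×0.6066 − 4.900×0.6066² = 2.48 m.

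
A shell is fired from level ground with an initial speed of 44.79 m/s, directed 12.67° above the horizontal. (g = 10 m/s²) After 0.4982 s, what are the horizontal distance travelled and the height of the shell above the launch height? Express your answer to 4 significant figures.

v_x = 44.79 cos 12.67° = 43.699 m/s; v_y0 = 44.79 sin 12.67° = 9.8240 m/s.
x = v_x t = 43.699 × 0.4982 = 21.77 m.
y = v_y0 t − ½ g t² = 9.8240×0.4982 − 5.000×0.4982² = 3.653 m.

x = 21.77 m, y = 3.653 m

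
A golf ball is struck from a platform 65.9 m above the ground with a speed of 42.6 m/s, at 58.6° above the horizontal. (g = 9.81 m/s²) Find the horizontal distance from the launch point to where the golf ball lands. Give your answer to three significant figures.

Components: v_x = 42.6 cos 58.6° = 22.20 m/s, v_y = 42.6 sin 58.6° = 36.36 m/s.
Vertical: 0 = 65.9 + 36.36 t − ½(9.81) t² ⇒ 4.905 t² − 36.36 t − 65.9 = 0.
t = [36.36 + √(1322 + 1293)] / 9.810 = 8.919 s.
Horizontal: R = v_x · t = 22.20 × 8.919 = 198 m.

198 m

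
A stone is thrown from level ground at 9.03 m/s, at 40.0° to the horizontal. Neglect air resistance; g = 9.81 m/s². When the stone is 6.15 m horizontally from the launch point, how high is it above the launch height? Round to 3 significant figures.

v_x = 9.03 cos 40.0° = 6.917 m/s, v_y0 = 9.03 sin 40.0° = 5.804 m/s.
Time to reach x = 6.15 m: t = x / v_x = 6.15 / 6.917 = 0.8891 s.
y = v_y0 t − ½ g t² = 5.804×0.8891 − 4.905×0.8891² = 1.28 m.

1.28 m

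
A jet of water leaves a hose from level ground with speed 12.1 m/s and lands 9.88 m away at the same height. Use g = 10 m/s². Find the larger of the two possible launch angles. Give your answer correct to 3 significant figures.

68.8°

Level-ground range: R = v₀² sin(2θ)/g ⇒ sin 2θ = R g / v₀² = 9.88×10/12.1² = 0.6748.
2θ = arcsin(0.6748) = 42.44° or 180° − 42.44° = 137.56°.
So θ = 21.2° or θ = 68.8°.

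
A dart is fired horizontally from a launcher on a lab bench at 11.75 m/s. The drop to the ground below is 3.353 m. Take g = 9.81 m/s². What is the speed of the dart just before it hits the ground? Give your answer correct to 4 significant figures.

14.28 m/s

Fall time: t = √(2 × 3.353 / 9.81) = 0.82679 s.
At impact: v_x = 11.75 m/s (unchanged), v_y = g t = 9.81 × 0.82679 = 8.1108 m/s.
Speed = √(v_x² + v_y²) = √(138.06 + 65.785) = 14.28 m/s.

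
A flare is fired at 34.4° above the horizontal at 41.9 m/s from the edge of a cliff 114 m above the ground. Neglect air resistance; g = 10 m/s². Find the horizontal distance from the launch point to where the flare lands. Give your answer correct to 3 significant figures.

Components: v_x = 41.9 cos 34.4° = 34.57 m/s, v_y = 41.9 sin 34.4° = 23.67 m/s.
Vertical: 0 = 114 + 23.67 t − ½(10) t² ⇒ 5.000 t² − 23.67 t − 114 = 0.
t = [23.67 + √(560.3 + 2280)] / 10.00 = 7.696 s.
Horizontal: R = v_x · t = 34.57 × 7.696 = 266 m.

266 m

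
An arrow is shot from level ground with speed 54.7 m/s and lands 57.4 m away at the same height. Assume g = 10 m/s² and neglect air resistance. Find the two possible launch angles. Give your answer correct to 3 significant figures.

5.53° and 84.5°

Level-ground range: R = v₀² sin(2θ)/g ⇒ sin 2θ = R g / v₀² = 57.4×10/54.7² = 0.1918.
2θ = arcsin(0.1918) = 11.06° or 180° − 11.06° = 168.94°.
So θ = 5.53° or θ = 84.5°.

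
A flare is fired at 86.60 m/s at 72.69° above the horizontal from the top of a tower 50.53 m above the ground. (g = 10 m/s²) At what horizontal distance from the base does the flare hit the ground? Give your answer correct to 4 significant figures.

441.3 m

Components: v_x = 86.60 cos 72.69° = 25.767 m/s, v_y = 86.60 sin 72.69° = 82.678 m/s.
Vertical: 0 = 50.53 + 82.678 t − ½(10) t² ⇒ 5.000 t² − 82.678 t − 50.53 = 0.
t = [82.678 + √(6835.7 + 1010.6)] / 10.00 = 17.126 s.
Horizontal: R = v_x · t = 25.767 × 17.126 = 441.3 m.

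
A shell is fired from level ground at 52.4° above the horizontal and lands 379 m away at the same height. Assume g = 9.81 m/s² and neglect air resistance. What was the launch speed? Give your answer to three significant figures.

62.0 m/s

On level ground, R = v₀² sin(2θ) / g, so v₀ = √(R g / sin 2θ).
sin(2 × 52.4°) = 0.9668.
v₀ = √(379 × 9.81 / 0.9668) = √3846 = 62.0 m/s.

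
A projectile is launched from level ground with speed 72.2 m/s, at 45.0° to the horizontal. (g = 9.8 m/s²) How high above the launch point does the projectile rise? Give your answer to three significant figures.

Vertical component of launch velocity: v_y = 72.2 sin 45.0° = 51.05 m/s.
At the highest point the vertical velocity is zero, so v_y² = 2 g h_max.
h_max = (51.05)² / (2 × 9.8) = 2606 / 19.60 = 133 m.

133 m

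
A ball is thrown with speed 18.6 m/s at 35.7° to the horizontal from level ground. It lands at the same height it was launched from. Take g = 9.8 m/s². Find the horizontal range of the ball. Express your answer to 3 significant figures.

33.5 m

For level ground, R = v₀² sin(2θ) / g.
sin(2 × 35.7°) = sin 71.40° = 0.9478.
R = (18.6)² × 0.9478 / 9.8 = 33.5 m.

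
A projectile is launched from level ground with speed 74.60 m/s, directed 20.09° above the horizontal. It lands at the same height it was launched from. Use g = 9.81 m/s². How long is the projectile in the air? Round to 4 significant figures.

5.224 s

Vertical component: v_y = 74.60 sin 20.09° = 25.625 m/s.
For a projectile landing at launch height, time of flight is t = 2 v_y / g = 2 × 25.625 / 9.81 = 5.224 s.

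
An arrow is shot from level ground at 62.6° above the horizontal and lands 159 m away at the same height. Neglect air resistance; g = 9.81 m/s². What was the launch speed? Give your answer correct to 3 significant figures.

43.7 m/s

On level ground, R = v₀² sin(2θ) / g, so v₀ = √(R g / sin 2θ).
sin(2 × 62.6°) = 0.8171.
v₀ = √(159 × 9.81 / 0.8171) = √1909 = 43.7 m/s.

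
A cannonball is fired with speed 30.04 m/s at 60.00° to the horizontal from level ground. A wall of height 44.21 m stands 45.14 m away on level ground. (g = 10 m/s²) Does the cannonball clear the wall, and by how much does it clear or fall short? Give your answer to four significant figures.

No — it falls 11.19 m short of clearing the wall.

v_x = 30.04 cos 60.00° = 15.020 m/s; v_y0 = 30.04 sin 60.00° = 26.015 m/s.
Time to reach the wall: t = 45.14 / 15.020 = 3.0053 s.
Height at that point: y = 26.015×3.0053 − 5.000×3.0053² = 33.024 m.
That is 44.21 − 33.024 = 11.19 m below the top of the wall, so the cannonball does not clear it.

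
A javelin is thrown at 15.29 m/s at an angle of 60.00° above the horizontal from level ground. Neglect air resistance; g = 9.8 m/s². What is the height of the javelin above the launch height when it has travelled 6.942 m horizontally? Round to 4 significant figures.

v_x = 15.29 cos 60.00° = 7.6450 m/s, v_y0 = 15.29 sin 60.00° = 13.242 m/s.
Time to reach x = 6.942 m: t = x / v_x = 6.942 / 7.6450 = 0.90804 s.
y = v_y0 t − ½ g t² = 13.242×0.90804 − 4.900×0.90804² = 7.984 m.

7.984 m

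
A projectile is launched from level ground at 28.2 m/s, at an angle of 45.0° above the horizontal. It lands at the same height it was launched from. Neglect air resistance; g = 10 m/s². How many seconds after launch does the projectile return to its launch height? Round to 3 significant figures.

Vertical component: v_y = 28.2 sin 45.0° = 19.94 m/s.
For a projectile landing at launch height, time of flight is t = 2 v_y / g = 2 × 19.94 / 10 = 3.99 s.

3.99 s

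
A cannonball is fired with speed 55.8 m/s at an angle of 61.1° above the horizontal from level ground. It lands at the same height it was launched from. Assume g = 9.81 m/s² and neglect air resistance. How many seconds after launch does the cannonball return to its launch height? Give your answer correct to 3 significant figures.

Vertical component: v_y = 55.8 sin 61.1° = 48.85 m/s.
For a projectile landing at launch height, time of flight is t = 2 v_y / g = 2 × 48.85 / 9.81 = 9.96 s.

9.96 s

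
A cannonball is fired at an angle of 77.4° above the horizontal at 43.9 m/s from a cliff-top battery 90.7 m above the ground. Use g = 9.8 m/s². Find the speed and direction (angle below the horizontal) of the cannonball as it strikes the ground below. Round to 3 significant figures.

60.9 m/s at 80.9° below the horizontal

v_x = 43.9 cos 77.4° = 9.576 m/s (constant).
|v_y| at impact = √((42.84)² + 2×9.8×90.7) = 60.11 m/s.
Speed = √(9.576² + 60.11²) = 60.9 m/s; angle = arctan(60.11/9.576) = 80.9° below horizontal.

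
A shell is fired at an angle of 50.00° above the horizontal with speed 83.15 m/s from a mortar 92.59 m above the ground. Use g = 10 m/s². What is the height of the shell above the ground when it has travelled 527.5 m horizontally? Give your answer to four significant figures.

234.2 m

v_x = 83.15 cos 50.00° = 53.448 m/s, v_y0 = 83.15 sin 50.00° = 63.697 m/s.
Time to reach x = 527.5 m: t = x / v_x = 527.5 / 53.448 = 9.8694 s.
y = 92.59 + v_y0 t − ½ g t² = 92.59 + 63.697×9.8694 − 5.000×9.8694² = 234.2 m.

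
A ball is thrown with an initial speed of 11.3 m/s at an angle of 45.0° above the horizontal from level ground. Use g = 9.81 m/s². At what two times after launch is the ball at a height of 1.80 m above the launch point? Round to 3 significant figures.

v_y0 = 11.3 sin 45.0° = 7.990 m/s.
Set y = v_y0 t − ½ g t² = 1.80: 4.905 t² − 7.990 t + 1.80 = 0.
t = [7.990 ± √(63.84 − 35.32)] / 9.81 = (7.990 ± 5.340) / 9.81, giving t = 0.270 s or t = 1.36 s.
So the ball is at 1.80 m at t = 0.270 s (rising) and t = 1.36 s (falling).

0.270 s and 1.36 s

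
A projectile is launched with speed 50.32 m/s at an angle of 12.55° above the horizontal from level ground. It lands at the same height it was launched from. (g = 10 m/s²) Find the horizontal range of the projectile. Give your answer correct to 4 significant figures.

107.4 m

For level ground, R = v₀² sin(2θ) / g.
sin(2 × 12.55°) = sin 25.100° = 0.4242.
R = (50.32)² × 0.4242 / 10 = 107.4 m.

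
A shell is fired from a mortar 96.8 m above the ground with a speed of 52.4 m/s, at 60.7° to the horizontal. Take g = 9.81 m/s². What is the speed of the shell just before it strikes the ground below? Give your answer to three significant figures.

68.2 m/s

v_x = 52.4 cos 60.7° = 25.64 m/s is unchanged throughout.
For the vertical component, v_y² = v_y0² + 2 g h = (45.70)² + 2×9.81×96.8 = 3988, so |v_y| = 63.15 m/s.
Impact speed = √(v_x² + v_y²) = √(657.4 + 3988) = 68.2 m/s.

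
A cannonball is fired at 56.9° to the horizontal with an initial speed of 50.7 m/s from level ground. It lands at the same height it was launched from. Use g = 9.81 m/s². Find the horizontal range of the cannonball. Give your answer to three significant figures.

240 m

For level ground, R = v₀² sin(2θ) / g.
sin(2 × 56.9°) = sin 113.8° = 0.9150.
R = (50.7)² × 0.9150 / 9.81 = 240 m.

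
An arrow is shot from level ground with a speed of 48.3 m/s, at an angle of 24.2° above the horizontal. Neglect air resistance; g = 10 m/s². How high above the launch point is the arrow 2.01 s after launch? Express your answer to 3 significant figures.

v_y0 = 48.3 sin 24.2° = 19.80 m/s.
y(t) = v_y0 t − ½ g t² = 19.80×2.01 − 5.000×2.01² = 19.6 m.

19.6 m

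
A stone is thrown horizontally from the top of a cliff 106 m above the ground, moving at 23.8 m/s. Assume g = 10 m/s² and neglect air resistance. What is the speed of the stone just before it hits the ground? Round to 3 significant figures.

Fall time: t = √(2 × 106 / 10) = 4.604 s.
At impact: v_x = 23.8 m/s (unchanged), v_y = g t = 10 × 4.604 = 46.04 m/s.
Speed = √(v_x² + v_y²) = √(566.4 + 2120) = 51.8 m/s.

51.8 m/s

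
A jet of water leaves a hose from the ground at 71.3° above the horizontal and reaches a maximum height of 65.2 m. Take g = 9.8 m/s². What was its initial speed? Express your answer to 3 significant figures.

At maximum height v_y = 0, so (v₀ sin θ)² = 2 g H.
v₀ sin 71.3° = √(2 × 9.8 × 65.2) = 35.75 m/s.
v₀ = 35.75 / sin 71.3° = 35.75 / 0.9472 = 37.7 m/s.

37.7 m/s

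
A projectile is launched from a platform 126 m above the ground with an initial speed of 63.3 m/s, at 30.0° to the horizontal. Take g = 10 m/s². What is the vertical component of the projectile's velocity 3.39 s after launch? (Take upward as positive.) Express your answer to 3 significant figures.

Initial vertical component: v_y0 = 63.3 sin 30.0° = 31.65 m/s.
v_y(t) = v_y0 − g t = 31.65 − 10 × 3.39 = -2.25 m/s.

-2.25 m/s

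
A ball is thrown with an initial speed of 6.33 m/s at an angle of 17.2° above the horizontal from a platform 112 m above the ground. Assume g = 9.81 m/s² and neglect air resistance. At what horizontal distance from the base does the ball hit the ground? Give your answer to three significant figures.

30.1 m

Components: v_x = 6.33 cos 17.2° = 6.047 m/s, v_y = 6.33 sin 17.2° = 1.872 m/s.
Vertical: 0 = 112 + 1.872 t − ½(9.81) t² ⇒ 4.905 t² − 1.872 t − 112 = 0.
t = [1.872 + √(3.504 + 2197)] / 9.810 = 4.973 s.
Horizontal: R = v_x · t = 6.047 × 4.973 = 30.1 m.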